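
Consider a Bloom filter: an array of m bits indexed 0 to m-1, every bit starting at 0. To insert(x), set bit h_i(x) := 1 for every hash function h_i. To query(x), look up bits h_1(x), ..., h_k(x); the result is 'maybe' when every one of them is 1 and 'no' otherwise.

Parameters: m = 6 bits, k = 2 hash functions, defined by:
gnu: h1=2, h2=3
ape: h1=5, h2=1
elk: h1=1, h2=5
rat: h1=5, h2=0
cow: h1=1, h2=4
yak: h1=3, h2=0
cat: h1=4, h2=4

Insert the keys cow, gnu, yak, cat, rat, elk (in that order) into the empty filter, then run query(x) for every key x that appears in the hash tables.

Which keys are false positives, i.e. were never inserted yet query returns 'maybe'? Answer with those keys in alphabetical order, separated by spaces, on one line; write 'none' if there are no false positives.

Answer: ape

Derivation:
Start: bits=000000
After insert 'cow': sets bits 1 4 -> bits=010010
After insert 'gnu': sets bits 2 3 -> bits=011110
After insert 'yak': sets bits 0 3 -> bits=111110
After insert 'cat': sets bits 4 -> bits=111110
After insert 'rat': sets bits 0 5 -> bits=111111
After insert 'elk': sets bits 1 5 -> bits=111111
Not inserted: ape — query each against bits=111111:
query ape: checks bit1=1, bit5=1 (all 1) -> maybe => FALSE POSITIVE
False positives (alphabetical): ape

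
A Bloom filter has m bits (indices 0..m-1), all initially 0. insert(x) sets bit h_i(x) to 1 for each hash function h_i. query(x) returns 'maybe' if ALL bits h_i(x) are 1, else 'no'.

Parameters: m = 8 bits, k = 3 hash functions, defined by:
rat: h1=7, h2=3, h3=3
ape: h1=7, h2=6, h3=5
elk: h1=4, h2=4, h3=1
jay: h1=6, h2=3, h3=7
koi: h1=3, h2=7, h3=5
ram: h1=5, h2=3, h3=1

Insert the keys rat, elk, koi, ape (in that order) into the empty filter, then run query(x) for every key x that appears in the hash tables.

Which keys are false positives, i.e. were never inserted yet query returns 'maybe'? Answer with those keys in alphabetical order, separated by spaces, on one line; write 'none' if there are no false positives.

Answer: jay ram

Derivation:
Start: bits=00000000
After insert 'rat': sets bits 3 7 -> bits=00010001
After insert 'elk': sets bits 1 4 -> bits=01011001
After insert 'koi': sets bits 3 5 7 -> bits=01011101
After insert 'ape': sets bits 5 6 7 -> bits=01011111
Not inserted: jay ram — query each against bits=01011111:
query jay: checks bit3=1, bit6=1, bit7=1 (all 1) -> maybe => FALSE POSITIVE
query ram: checks bit1=1, bit3=1, bit5=1 (all 1) -> maybe => FALSE POSITIVE
False positives (alphabetical): jay ram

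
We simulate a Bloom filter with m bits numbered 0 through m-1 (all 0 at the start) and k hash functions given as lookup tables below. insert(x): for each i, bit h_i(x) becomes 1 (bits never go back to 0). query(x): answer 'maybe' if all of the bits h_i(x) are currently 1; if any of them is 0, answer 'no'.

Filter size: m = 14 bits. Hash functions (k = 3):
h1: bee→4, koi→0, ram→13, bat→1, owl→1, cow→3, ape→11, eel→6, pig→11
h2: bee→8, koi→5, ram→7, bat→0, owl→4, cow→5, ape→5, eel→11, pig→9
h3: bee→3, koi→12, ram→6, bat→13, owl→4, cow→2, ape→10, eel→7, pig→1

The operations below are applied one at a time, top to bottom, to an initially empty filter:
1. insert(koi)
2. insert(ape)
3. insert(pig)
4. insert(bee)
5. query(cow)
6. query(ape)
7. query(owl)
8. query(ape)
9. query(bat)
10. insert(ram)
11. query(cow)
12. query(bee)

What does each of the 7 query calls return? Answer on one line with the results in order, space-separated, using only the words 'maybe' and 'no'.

Start: bits=00000000000000
Op 1: insert koi -> sets bits 0 5 12 -> bits=10000100000010
Op 2: insert ape -> sets bits 5 10 11 -> bits=10000100001110
Op 3: insert pig -> sets bits 1 9 11 -> bits=11000100011110
Op 4: insert bee -> sets bits 3 4 8 -> bits=11011100111110
Op 5: query cow -> checks bit2=0, bit3=1, bit5=1 (has a 0) -> no
Op 6: query ape -> checks bit5=1, bit10=1, bit11=1 (all 1) -> maybe
Op 7: query owl -> checks bit1=1, bit4=1 (all 1) -> maybe
Op 8: query ape -> checks bit5=1, bit10=1, bit11=1 (all 1) -> maybe
Op 9: query bat -> checks bit0=1, bit1=1, bit13=0 (has a 0) -> no
Op 10: insert ram -> sets bits 6 7 13 -> bits=11011111111111
Op 11: query cow -> checks bit2=0, bit3=1, bit5=1 (has a 0) -> no
Op 12: query bee -> checks bit3=1, bit4=1, bit8=1 (all 1) -> maybe
Query results in order: no maybe maybe maybe no no maybe

Answer: no maybe maybe maybe no no maybe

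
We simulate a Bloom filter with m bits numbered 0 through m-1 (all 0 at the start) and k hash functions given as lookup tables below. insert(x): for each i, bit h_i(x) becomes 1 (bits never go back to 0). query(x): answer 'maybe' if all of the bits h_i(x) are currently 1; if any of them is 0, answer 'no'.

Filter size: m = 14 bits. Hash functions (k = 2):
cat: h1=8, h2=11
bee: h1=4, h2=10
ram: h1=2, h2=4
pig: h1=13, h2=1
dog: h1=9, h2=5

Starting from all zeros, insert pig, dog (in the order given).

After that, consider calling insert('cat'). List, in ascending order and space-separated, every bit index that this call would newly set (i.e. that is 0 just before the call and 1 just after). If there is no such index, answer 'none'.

Start: bits=00000000000000
After insert 'pig': sets bits 1 13 -> bits=01000000000001
After insert 'dog': sets bits 5 9 -> bits=01000100010001
insert 'cat' would touch bits 8 11; currently bit8=0, bit11=0
Bits that are 0 among those (would change 0->1): 8 11

Answer: 8 11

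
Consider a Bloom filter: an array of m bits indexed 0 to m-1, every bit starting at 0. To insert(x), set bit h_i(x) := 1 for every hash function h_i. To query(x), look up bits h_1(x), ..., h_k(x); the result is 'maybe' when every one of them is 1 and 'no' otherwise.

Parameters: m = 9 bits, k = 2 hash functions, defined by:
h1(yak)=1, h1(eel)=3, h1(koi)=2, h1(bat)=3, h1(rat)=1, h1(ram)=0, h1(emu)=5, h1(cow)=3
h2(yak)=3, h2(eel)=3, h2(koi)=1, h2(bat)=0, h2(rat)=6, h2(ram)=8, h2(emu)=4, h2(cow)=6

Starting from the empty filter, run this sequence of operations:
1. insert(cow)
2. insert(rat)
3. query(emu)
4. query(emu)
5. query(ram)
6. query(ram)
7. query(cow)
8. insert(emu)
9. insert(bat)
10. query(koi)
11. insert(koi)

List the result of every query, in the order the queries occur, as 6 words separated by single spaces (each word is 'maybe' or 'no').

Start: bits=000000000
Op 1: insert cow -> sets bits 3 6 -> bits=000100100
Op 2: insert rat -> sets bits 1 6 -> bits=010100100
Op 3: query emu -> checks bit4=0, bit5=0 (has a 0) -> no
Op 4: query emu -> checks bit4=0, bit5=0 (has a 0) -> no
Op 5: query ram -> checks bit0=0, bit8=0 (has a 0) -> no
Op 6: query ram -> checks bit0=0, bit8=0 (has a 0) -> no
Op 7: query cow -> checks bit3=1, bit6=1 (all 1) -> maybe
Op 8: insert emu -> sets bits 4 5 -> bits=010111100
Op 9: insert bat -> sets bits 0 3 -> bits=110111100
Op 10: query koi -> checks bit1=1, bit2=0 (has a 0) -> no
Op 11: insert koi -> sets bits 1 2 -> bits=111111100
Query results in order: no no no no maybe no

Answer: no no no no maybe no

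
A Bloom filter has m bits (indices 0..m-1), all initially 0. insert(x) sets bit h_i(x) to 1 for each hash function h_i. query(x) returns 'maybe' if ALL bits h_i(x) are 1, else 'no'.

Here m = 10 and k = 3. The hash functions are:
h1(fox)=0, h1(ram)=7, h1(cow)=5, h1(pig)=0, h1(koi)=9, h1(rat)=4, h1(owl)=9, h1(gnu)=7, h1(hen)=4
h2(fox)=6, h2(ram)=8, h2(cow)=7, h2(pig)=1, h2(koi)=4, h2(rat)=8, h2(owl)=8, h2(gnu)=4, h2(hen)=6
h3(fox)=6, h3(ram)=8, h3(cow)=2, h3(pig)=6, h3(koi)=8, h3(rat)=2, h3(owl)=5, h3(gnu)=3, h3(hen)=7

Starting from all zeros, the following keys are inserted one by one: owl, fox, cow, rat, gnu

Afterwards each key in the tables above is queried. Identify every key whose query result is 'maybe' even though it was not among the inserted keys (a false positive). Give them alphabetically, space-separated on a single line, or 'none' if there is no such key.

Answer: hen koi ram

Derivation:
Start: bits=0000000000
After insert 'owl': sets bits 5 8 9 -> bits=0000010011
After insert 'fox': sets bits 0 6 -> bits=1000011011
After insert 'cow': sets bits 2 5 7 -> bits=1010011111
After insert 'rat': sets bits 2 4 8 -> bits=1010111111
After insert 'gnu': sets bits 3 4 7 -> bits=1011111111
Not inserted: hen koi pig ram — query each against bits=1011111111:
query hen: checks bit4=1, bit6=1, bit7=1 (all 1) -> maybe => FALSE POSITIVE
query koi: checks bit4=1, bit8=1, bit9=1 (all 1) -> maybe => FALSE POSITIVE
query pig: checks bit0=1, bit1=0, bit6=1 (has a 0) -> no => not a false positive
query ram: checks bit7=1, bit8=1 (all 1) -> maybe => FALSE POSITIVE
False positives (alphabetical): hen koi ram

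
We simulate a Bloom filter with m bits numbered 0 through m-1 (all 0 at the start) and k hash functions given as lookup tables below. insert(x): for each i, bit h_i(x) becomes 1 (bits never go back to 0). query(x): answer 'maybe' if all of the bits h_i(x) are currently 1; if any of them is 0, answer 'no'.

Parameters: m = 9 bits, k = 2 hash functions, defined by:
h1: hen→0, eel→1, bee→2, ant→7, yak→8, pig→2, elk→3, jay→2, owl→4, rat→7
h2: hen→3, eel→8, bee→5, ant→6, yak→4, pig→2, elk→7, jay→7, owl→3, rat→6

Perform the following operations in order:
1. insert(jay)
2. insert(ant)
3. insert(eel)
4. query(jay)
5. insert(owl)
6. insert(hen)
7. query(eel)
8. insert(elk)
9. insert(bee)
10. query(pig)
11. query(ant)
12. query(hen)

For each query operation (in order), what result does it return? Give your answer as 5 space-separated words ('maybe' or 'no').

Start: bits=000000000
Op 1: insert jay -> sets bits 2 7 -> bits=001000010
Op 2: insert ant -> sets bits 6 7 -> bits=001000110
Op 3: insert eel -> sets bits 1 8 -> bits=011000111
Op 4: query jay -> checks bit2=1, bit7=1 (all 1) -> maybe
Op 5: insert owl -> sets bits 3 4 -> bits=011110111
Op 6: insert hen -> sets bits 0 3 -> bits=111110111
Op 7: query eel -> checks bit1=1, bit8=1 (all 1) -> maybe
Op 8: insert elk -> sets bits 3 7 -> bits=111110111
Op 9: insert bee -> sets bits 2 5 -> bits=111111111
Op 10: query pig -> checks bit2=1 (all 1) -> maybe
Op 11: query ant -> checks bit6=1, bit7=1 (all 1) -> maybe
Op 12: query hen -> checks bit0=1, bit3=1 (all 1) -> maybe
Query results in order: maybe maybe maybe maybe maybe

Answer: maybe maybe maybe maybe maybe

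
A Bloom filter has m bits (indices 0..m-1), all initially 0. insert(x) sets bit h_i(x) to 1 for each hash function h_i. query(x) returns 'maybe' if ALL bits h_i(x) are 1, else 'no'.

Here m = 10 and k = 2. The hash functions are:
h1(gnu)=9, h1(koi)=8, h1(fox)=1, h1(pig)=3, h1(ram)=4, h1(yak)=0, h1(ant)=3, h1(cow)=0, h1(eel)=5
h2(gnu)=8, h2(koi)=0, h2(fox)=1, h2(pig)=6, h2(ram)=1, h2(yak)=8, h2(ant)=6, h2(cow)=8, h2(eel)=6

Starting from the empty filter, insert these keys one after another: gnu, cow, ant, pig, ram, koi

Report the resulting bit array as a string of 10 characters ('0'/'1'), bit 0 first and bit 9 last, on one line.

Start: bits=0000000000
After insert 'gnu': sets bits 8 9 -> bits=0000000011
After insert 'cow': sets bits 0 8 -> bits=1000000011
After insert 'ant': sets bits 3 6 -> bits=1001001011
After insert 'pig': sets bits 3 6 -> bits=1001001011
After insert 'ram': sets bits 1 4 -> bits=1101101011
After insert 'koi': sets bits 0 8 -> bits=1101101011

Answer: 1101101011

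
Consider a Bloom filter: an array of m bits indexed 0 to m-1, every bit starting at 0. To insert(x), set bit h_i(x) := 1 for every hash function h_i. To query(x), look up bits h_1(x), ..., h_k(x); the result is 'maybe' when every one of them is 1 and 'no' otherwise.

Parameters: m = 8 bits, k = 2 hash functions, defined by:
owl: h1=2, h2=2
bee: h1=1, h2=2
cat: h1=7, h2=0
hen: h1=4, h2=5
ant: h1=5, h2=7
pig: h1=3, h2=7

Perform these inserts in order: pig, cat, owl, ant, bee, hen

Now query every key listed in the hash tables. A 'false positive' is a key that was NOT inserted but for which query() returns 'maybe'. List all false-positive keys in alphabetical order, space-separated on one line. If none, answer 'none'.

Start: bits=00000000
After insert 'pig': sets bits 3 7 -> bits=00010001
After insert 'cat': sets bits 0 7 -> bits=10010001
After insert 'owl': sets bits 2 -> bits=10110001
After insert 'ant': sets bits 5 7 -> bits=10110101
After insert 'bee': sets bits 1 2 -> bits=11110101
After insert 'hen': sets bits 4 5 -> bits=11111101
Not inserted: (none) — query each against bits=11111101:
False positives (alphabetical): none

Answer: none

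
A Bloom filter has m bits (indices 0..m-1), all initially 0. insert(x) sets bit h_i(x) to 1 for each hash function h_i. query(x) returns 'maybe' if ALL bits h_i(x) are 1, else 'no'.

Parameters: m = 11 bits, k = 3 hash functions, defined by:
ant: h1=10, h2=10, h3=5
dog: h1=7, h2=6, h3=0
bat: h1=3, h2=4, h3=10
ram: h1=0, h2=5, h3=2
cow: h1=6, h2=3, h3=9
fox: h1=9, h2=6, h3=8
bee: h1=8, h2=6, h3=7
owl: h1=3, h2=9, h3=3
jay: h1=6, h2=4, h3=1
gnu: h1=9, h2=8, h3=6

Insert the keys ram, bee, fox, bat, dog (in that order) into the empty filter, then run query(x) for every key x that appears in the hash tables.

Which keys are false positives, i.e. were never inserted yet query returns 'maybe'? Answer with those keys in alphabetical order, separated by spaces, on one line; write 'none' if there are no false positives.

Start: bits=00000000000
After insert 'ram': sets bits 0 2 5 -> bits=10100100000
After insert 'bee': sets bits 6 7 8 -> bits=10100111100
After insert 'fox': sets bits 6 8 9 -> bits=10100111110
After insert 'bat': sets bits 3 4 10 -> bits=10111111111
After insert 'dog': sets bits 0 6 7 -> bits=10111111111
Not inserted: ant cow gnu jay owl — query each against bits=10111111111:
query ant: checks bit5=1, bit10=1 (all 1) -> maybe => FALSE POSITIVE
query cow: checks bit3=1, bit6=1, bit9=1 (all 1) -> maybe => FALSE POSITIVE
query gnu: checks bit6=1, bit8=1, bit9=1 (all 1) -> maybe => FALSE POSITIVE
query jay: checks bit1=0, bit4=1, bit6=1 (has a 0) -> no => not a false positive
query owl: checks bit3=1, bit9=1 (all 1) -> maybe => FALSE POSITIVE
False positives (alphabetical): ant cow gnu owl

Answer: ant cow gnu owl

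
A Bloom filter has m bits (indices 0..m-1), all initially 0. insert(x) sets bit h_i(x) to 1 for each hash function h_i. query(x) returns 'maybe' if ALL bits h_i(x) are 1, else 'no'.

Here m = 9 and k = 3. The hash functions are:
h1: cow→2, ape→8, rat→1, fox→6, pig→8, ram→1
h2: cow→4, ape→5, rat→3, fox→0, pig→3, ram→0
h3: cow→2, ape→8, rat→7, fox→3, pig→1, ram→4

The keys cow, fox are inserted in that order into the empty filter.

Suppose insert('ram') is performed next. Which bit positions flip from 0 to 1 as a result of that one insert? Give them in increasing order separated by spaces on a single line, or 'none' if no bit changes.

Answer: 1

Derivation:
Start: bits=000000000
After insert 'cow': sets bits 2 4 -> bits=001010000
After insert 'fox': sets bits 0 3 6 -> bits=101110100
insert 'ram' would touch bits 0 1 4; currently bit0=1, bit1=0, bit4=1
Bits that are 0 among those (would change 0->1): 1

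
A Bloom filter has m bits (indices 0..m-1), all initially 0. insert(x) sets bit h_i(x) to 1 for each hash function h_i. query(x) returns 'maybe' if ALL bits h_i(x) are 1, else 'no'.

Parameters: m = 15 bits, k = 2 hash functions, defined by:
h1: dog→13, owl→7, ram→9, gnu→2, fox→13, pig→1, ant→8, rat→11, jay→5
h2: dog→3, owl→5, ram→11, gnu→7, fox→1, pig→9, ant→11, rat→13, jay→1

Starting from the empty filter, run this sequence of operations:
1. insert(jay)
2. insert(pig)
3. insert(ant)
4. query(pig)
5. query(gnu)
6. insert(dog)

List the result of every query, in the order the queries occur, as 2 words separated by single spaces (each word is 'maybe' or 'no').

Start: bits=000000000000000
Op 1: insert jay -> sets bits 1 5 -> bits=010001000000000
Op 2: insert pig -> sets bits 1 9 -> bits=010001000100000
Op 3: insert ant -> sets bits 8 11 -> bits=010001001101000
Op 4: query pig -> checks bit1=1, bit9=1 (all 1) -> maybe
Op 5: query gnu -> checks bit2=0, bit7=0 (has a 0) -> no
Op 6: insert dog -> sets bits 3 13 -> bits=010101001101010
Query results in order: maybe no

Answer: maybe no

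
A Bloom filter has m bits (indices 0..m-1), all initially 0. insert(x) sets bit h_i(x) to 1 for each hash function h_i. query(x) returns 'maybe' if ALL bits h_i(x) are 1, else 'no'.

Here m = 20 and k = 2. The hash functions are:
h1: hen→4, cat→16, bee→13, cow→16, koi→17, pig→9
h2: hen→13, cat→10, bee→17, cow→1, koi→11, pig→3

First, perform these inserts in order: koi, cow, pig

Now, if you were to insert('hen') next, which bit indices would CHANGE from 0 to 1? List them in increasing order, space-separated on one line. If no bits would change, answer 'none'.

Start: bits=00000000000000000000
After insert 'koi': sets bits 11 17 -> bits=00000000000100000100
After insert 'cow': sets bits 1 16 -> bits=01000000000100001100
After insert 'pig': sets bits 3 9 -> bits=01010000010100001100
insert 'hen' would touch bits 4 13; currently bit4=0, bit13=0
Bits that are 0 among those (would change 0->1): 4 13

Answer: 4 13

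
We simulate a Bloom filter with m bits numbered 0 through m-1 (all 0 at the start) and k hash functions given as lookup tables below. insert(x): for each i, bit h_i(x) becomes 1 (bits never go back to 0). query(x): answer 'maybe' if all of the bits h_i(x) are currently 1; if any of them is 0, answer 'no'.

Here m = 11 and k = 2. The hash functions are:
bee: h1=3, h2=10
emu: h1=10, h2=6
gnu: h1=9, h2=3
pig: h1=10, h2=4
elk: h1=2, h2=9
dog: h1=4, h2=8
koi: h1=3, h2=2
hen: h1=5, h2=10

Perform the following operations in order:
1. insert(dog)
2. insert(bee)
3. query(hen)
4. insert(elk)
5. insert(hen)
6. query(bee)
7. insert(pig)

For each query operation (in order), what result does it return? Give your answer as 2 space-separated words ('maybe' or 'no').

Start: bits=00000000000
Op 1: insert dog -> sets bits 4 8 -> bits=00001000100
Op 2: insert bee -> sets bits 3 10 -> bits=00011000101
Op 3: query hen -> checks bit5=0, bit10=1 (has a 0) -> no
Op 4: insert elk -> sets bits 2 9 -> bits=00111000111
Op 5: insert hen -> sets bits 5 10 -> bits=00111100111
Op 6: query bee -> checks bit3=1, bit10=1 (all 1) -> maybe
Op 7: insert pig -> sets bits 4 10 -> bits=00111100111
Query results in order: no maybe

Answer: no maybe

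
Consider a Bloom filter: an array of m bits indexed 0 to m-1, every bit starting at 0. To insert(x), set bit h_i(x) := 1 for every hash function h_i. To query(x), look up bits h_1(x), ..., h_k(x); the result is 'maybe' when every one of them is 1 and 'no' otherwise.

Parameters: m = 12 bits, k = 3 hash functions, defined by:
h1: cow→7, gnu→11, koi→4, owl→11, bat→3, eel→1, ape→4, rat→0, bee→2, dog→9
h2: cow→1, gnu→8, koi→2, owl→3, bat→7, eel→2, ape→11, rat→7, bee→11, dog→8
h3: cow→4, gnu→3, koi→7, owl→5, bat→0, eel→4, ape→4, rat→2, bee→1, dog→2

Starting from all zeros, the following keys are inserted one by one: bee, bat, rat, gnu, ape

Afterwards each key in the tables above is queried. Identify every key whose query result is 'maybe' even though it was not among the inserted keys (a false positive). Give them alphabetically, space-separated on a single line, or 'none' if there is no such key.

Answer: cow eel koi

Derivation:
Start: bits=000000000000
After insert 'bee': sets bits 1 2 11 -> bits=011000000001
After insert 'bat': sets bits 0 3 7 -> bits=111100010001
After insert 'rat': sets bits 0 2 7 -> bits=111100010001
After insert 'gnu': sets bits 3 8 11 -> bits=111100011001
After insert 'ape': sets bits 4 11 -> bits=111110011001
Not inserted: cow dog eel koi owl — query each against bits=111110011001:
query cow: checks bit1=1, bit4=1, bit7=1 (all 1) -> maybe => FALSE POSITIVE
query dog: checks bit2=1, bit8=1, bit9=0 (has a 0) -> no => not a false positive
query eel: checks bit1=1, bit2=1, bit4=1 (all 1) -> maybe => FALSE POSITIVE
query koi: checks bit2=1, bit4=1, bit7=1 (all 1) -> maybe => FALSE POSITIVE
query owl: checks bit3=1, bit5=0, bit11=1 (has a 0) -> no => not a false positive
False positives (alphabetical): cow eel koi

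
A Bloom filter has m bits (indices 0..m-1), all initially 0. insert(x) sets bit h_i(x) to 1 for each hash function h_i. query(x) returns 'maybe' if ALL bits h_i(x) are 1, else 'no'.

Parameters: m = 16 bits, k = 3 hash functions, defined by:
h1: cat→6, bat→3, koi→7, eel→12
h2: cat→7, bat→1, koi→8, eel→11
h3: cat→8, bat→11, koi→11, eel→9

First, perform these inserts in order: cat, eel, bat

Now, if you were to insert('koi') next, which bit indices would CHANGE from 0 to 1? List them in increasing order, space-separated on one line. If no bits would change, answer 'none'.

Answer: none

Derivation:
Start: bits=0000000000000000
After insert 'cat': sets bits 6 7 8 -> bits=0000001110000000
After insert 'eel': sets bits 9 11 12 -> bits=0000001111011000
After insert 'bat': sets bits 1 3 11 -> bits=0101001111011000
insert 'koi' would touch bits 7 8 11; currently bit7=1, bit8=1, bit11=1
Bits that are 0 among those (would change 0->1): none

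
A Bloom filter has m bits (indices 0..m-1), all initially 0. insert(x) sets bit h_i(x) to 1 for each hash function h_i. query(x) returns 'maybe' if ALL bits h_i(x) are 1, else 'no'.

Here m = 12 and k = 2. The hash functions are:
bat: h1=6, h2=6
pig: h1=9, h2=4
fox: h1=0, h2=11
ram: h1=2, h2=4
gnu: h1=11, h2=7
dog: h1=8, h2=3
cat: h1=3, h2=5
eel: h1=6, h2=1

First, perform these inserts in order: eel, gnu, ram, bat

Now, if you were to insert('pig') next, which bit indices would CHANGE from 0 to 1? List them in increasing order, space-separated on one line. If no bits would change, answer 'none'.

Answer: 9

Derivation:
Start: bits=000000000000
After insert 'eel': sets bits 1 6 -> bits=010000100000
After insert 'gnu': sets bits 7 11 -> bits=010000110001
After insert 'ram': sets bits 2 4 -> bits=011010110001
After insert 'bat': sets bits 6 -> bits=011010110001
insert 'pig' would touch bits 4 9; currently bit4=1, bit9=0
Bits that are 0 among those (would change 0->1): 9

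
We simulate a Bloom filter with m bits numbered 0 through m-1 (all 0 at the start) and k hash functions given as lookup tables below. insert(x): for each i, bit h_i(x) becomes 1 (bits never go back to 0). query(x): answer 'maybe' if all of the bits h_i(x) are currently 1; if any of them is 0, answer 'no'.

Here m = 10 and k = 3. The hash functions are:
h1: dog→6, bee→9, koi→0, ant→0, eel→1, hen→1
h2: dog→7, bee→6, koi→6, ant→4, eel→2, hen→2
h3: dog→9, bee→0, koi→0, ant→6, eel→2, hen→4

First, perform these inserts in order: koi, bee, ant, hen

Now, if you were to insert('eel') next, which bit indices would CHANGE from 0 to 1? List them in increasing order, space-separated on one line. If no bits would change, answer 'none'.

Start: bits=0000000000
After insert 'koi': sets bits 0 6 -> bits=1000001000
After insert 'bee': sets bits 0 6 9 -> bits=1000001001
After insert 'ant': sets bits 0 4 6 -> bits=1000101001
After insert 'hen': sets bits 1 2 4 -> bits=1110101001
insert 'eel' would touch bits 1 2; currently bit1=1, bit2=1
Bits that are 0 among those (would change 0->1): none

Answer: none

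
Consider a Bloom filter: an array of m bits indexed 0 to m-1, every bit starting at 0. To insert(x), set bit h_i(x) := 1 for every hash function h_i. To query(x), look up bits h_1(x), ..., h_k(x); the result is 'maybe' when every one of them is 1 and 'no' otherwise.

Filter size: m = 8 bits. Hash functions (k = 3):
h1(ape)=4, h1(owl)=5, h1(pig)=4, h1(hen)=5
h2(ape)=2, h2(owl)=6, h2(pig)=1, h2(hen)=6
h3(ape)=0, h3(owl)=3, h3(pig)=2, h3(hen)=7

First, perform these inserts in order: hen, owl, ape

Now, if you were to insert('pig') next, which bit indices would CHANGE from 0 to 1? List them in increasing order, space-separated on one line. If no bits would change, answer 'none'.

Answer: 1

Derivation:
Start: bits=00000000
After insert 'hen': sets bits 5 6 7 -> bits=00000111
After insert 'owl': sets bits 3 5 6 -> bits=00010111
After insert 'ape': sets bits 0 2 4 -> bits=10111111
insert 'pig' would touch bits 1 2 4; currently bit1=0, bit2=1, bit4=1
Bits that are 0 among those (would change 0->1): 1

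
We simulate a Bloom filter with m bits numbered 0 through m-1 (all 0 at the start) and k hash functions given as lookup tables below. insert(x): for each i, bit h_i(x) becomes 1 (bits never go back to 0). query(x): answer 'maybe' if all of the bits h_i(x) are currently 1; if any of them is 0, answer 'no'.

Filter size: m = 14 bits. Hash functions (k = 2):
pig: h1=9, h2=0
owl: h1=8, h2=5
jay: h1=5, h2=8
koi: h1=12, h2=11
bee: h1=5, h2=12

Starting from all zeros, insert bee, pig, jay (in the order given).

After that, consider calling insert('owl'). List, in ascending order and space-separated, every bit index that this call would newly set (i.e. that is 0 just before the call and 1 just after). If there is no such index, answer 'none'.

Answer: none

Derivation:
Start: bits=00000000000000
After insert 'bee': sets bits 5 12 -> bits=00000100000010
After insert 'pig': sets bits 0 9 -> bits=10000100010010
After insert 'jay': sets bits 5 8 -> bits=10000100110010
insert 'owl' would touch bits 5 8; currently bit5=1, bit8=1
Bits that are 0 among those (would change 0->1): none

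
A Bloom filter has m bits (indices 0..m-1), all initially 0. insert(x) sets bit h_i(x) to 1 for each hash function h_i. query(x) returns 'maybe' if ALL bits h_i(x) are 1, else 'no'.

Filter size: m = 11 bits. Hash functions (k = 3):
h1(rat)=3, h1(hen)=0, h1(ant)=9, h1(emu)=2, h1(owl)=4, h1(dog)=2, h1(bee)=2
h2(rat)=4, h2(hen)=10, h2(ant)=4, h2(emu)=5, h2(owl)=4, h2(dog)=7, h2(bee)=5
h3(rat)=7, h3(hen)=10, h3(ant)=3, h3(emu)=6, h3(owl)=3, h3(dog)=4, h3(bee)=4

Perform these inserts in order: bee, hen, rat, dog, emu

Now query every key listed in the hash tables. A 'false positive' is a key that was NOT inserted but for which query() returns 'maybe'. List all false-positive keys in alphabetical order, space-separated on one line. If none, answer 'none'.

Answer: owl

Derivation:
Start: bits=00000000000
After insert 'bee': sets bits 2 4 5 -> bits=00101100000
After insert 'hen': sets bits 0 10 -> bits=10101100001
After insert 'rat': sets bits 3 4 7 -> bits=10111101001
After insert 'dog': sets bits 2 4 7 -> bits=10111101001
After insert 'emu': sets bits 2 5 6 -> bits=10111111001
Not inserted: ant owl — query each against bits=10111111001:
query ant: checks bit3=1, bit4=1, bit9=0 (has a 0) -> no => not a false positive
query owl: checks bit3=1, bit4=1 (all 1) -> maybe => FALSE POSITIVE
False positives (alphabetical): owl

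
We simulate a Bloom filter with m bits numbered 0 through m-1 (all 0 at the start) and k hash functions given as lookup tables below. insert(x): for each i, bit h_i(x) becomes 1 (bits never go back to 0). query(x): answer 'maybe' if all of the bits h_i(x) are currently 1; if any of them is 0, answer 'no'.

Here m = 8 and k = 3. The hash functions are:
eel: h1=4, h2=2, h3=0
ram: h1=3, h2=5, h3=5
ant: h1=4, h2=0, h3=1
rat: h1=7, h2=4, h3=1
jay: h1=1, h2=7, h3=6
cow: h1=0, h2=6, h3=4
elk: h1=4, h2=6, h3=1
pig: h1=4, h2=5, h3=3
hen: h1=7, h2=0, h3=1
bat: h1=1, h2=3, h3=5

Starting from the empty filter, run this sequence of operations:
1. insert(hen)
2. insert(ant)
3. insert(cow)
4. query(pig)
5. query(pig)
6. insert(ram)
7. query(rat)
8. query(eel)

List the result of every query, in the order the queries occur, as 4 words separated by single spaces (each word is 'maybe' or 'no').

Start: bits=00000000
Op 1: insert hen -> sets bits 0 1 7 -> bits=11000001
Op 2: insert ant -> sets bits 0 1 4 -> bits=11001001
Op 3: insert cow -> sets bits 0 4 6 -> bits=11001011
Op 4: query pig -> checks bit3=0, bit4=1, bit5=0 (has a 0) -> no
Op 5: query pig -> checks bit3=0, bit4=1, bit5=0 (has a 0) -> no
Op 6: insert ram -> sets bits 3 5 -> bits=11011111
Op 7: query rat -> checks bit1=1, bit4=1, bit7=1 (all 1) -> maybe
Op 8: query eel -> checks bit0=1, bit2=0, bit4=1 (has a 0) -> no
Query results in order: no no maybe no

Answer: no no maybe no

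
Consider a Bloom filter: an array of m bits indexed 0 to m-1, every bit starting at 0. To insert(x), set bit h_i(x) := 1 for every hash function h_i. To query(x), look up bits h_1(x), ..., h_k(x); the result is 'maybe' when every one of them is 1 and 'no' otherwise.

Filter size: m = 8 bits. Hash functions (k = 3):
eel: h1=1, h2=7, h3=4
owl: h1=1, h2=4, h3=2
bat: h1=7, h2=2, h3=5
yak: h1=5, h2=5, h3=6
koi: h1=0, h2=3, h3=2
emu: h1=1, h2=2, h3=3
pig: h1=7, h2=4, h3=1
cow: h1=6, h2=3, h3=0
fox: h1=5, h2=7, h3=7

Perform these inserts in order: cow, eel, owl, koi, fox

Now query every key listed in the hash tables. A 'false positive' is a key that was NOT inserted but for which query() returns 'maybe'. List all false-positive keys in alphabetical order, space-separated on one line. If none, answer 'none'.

Start: bits=00000000
After insert 'cow': sets bits 0 3 6 -> bits=10010010
After insert 'eel': sets bits 1 4 7 -> bits=11011011
After insert 'owl': sets bits 1 2 4 -> bits=11111011
After insert 'koi': sets bits 0 2 3 -> bits=11111011
After insert 'fox': sets bits 5 7 -> bits=11111111
Not inserted: bat emu pig yak — query each against bits=11111111:
query bat: checks bit2=1, bit5=1, bit7=1 (all 1) -> maybe => FALSE POSITIVE
query emu: checks bit1=1, bit2=1, bit3=1 (all 1) -> maybe => FALSE POSITIVE
query pig: checks bit1=1, bit4=1, bit7=1 (all 1) -> maybe => FALSE POSITIVE
query yak: checks bit5=1, bit6=1 (all 1) -> maybe => FALSE POSITIVE
False positives (alphabetical): bat emu pig yak

Answer: bat emu pig yak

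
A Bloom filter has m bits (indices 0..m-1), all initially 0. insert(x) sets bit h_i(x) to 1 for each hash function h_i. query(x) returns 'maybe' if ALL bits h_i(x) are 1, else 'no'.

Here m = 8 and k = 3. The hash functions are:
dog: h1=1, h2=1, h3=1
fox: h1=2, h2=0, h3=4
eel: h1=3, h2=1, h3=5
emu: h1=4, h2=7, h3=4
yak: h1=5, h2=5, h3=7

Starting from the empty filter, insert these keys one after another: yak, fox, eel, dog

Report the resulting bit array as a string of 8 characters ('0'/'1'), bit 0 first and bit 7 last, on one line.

Answer: 11111101

Derivation:
Start: bits=00000000
After insert 'yak': sets bits 5 7 -> bits=00000101
After insert 'fox': sets bits 0 2 4 -> bits=10101101
After insert 'eel': sets bits 1 3 5 -> bits=11111101
After insert 'dog': sets bits 1 -> bits=11111101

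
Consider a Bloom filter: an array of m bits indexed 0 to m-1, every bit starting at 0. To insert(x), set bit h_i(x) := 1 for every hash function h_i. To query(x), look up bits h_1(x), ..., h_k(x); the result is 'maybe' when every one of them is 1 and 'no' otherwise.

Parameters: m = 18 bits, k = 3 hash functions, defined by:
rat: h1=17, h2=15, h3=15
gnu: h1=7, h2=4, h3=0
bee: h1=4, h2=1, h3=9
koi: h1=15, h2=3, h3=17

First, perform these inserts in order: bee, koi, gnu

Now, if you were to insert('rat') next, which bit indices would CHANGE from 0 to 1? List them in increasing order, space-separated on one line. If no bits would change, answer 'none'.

Answer: none

Derivation:
Start: bits=000000000000000000
After insert 'bee': sets bits 1 4 9 -> bits=010010000100000000
After insert 'koi': sets bits 3 15 17 -> bits=010110000100000101
After insert 'gnu': sets bits 0 4 7 -> bits=110110010100000101
insert 'rat' would touch bits 15 17; currently bit15=1, bit17=1
Bits that are 0 among those (would change 0->1): none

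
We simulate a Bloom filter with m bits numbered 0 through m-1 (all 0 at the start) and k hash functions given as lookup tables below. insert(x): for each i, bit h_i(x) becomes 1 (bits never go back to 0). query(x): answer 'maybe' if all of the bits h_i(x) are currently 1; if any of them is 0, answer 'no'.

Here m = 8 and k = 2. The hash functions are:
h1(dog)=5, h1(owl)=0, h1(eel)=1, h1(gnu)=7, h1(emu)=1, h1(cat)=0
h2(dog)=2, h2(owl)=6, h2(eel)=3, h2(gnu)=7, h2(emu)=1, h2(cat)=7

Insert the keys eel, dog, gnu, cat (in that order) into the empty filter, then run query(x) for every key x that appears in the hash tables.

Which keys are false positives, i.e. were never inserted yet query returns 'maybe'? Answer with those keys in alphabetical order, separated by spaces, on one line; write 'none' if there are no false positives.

Answer: emu

Derivation:
Start: bits=00000000
After insert 'eel': sets bits 1 3 -> bits=01010000
After insert 'dog': sets bits 2 5 -> bits=01110100
After insert 'gnu': sets bits 7 -> bits=01110101
After insert 'cat': sets bits 0 7 -> bits=11110101
Not inserted: emu owl — query each against bits=11110101:
query emu: checks bit1=1 (all 1) -> maybe => FALSE POSITIVE
query owl: checks bit0=1, bit6=0 (has a 0) -> no => not a false positive
False positives (alphabetical): emu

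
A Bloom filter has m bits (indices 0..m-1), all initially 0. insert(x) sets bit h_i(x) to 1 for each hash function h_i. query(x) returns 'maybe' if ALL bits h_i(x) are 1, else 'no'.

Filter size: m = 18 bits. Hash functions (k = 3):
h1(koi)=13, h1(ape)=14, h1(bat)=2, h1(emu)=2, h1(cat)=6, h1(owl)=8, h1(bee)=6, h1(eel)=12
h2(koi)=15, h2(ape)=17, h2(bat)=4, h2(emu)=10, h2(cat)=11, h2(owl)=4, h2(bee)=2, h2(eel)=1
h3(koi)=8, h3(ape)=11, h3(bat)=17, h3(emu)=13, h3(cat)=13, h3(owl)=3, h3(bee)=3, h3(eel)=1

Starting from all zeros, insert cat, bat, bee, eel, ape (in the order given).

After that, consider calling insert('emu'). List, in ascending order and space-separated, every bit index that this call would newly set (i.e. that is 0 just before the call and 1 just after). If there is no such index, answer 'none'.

Start: bits=000000000000000000
After insert 'cat': sets bits 6 11 13 -> bits=000000100001010000
After insert 'bat': sets bits 2 4 17 -> bits=001010100001010001
After insert 'bee': sets bits 2 3 6 -> bits=001110100001010001
After insert 'eel': sets bits 1 12 -> bits=011110100001110001
After insert 'ape': sets bits 11 14 17 -> bits=011110100001111001
insert 'emu' would touch bits 2 10 13; currently bit2=1, bit10=0, bit13=1
Bits that are 0 among those (would change 0->1): 10

Answer: 10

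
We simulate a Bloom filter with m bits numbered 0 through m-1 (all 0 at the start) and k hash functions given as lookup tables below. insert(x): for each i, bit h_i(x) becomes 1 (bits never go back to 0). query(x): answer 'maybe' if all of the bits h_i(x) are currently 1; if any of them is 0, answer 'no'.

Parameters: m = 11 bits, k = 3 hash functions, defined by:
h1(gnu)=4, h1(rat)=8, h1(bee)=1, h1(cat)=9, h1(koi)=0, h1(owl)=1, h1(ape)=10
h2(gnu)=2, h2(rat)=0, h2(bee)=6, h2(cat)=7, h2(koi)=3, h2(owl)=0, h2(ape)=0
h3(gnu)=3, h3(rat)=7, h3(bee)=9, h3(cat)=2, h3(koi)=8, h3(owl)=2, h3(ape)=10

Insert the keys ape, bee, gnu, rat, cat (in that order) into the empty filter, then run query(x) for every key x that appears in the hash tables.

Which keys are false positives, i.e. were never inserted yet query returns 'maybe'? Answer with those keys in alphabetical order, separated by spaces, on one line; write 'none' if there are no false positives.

Start: bits=00000000000
After insert 'ape': sets bits 0 10 -> bits=10000000001
After insert 'bee': sets bits 1 6 9 -> bits=11000010011
After insert 'gnu': sets bits 2 3 4 -> bits=11111010011
After insert 'rat': sets bits 0 7 8 -> bits=11111011111
After insert 'cat': sets bits 2 7 9 -> bits=11111011111
Not inserted: koi owl — query each against bits=11111011111:
query koi: checks bit0=1, bit3=1, bit8=1 (all 1) -> maybe => FALSE POSITIVE
query owl: checks bit0=1, bit1=1, bit2=1 (all 1) -> maybe => FALSE POSITIVE
False positives (alphabetical): koi owl

Answer: koi owl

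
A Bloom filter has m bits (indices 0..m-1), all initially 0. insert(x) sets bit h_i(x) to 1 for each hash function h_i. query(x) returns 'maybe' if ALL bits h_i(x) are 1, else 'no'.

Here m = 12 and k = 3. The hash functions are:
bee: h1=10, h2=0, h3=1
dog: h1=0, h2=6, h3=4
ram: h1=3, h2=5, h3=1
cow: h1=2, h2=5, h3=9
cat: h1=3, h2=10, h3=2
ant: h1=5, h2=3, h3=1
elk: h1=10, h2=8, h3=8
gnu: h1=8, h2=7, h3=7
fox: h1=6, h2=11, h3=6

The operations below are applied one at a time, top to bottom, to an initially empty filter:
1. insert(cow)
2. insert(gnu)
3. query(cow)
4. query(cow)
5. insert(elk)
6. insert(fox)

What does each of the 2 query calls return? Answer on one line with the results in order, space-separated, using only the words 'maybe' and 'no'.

Answer: maybe maybe

Derivation:
Start: bits=000000000000
Op 1: insert cow -> sets bits 2 5 9 -> bits=001001000100
Op 2: insert gnu -> sets bits 7 8 -> bits=001001011100
Op 3: query cow -> checks bit2=1, bit5=1, bit9=1 (all 1) -> maybe
Op 4: query cow -> checks bit2=1, bit5=1, bit9=1 (all 1) -> maybe
Op 5: insert elk -> sets bits 8 10 -> bits=001001011110
Op 6: insert fox -> sets bits 6 11 -> bits=001001111111
Query results in order: maybe maybe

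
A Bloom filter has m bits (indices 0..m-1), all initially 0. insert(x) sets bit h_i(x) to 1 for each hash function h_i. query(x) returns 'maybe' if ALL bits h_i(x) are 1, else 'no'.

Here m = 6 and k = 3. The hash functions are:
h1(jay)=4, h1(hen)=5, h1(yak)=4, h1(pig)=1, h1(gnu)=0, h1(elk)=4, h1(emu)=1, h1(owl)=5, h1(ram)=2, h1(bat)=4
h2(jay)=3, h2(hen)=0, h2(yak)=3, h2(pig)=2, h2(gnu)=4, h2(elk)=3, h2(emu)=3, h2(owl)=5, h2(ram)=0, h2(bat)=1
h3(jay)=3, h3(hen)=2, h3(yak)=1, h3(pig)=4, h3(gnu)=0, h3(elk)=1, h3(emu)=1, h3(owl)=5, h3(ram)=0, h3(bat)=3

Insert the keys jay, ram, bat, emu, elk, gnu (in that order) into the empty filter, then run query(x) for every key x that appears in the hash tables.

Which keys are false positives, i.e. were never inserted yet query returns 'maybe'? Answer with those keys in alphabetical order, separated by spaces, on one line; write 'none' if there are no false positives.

Start: bits=000000
After insert 'jay': sets bits 3 4 -> bits=000110
After insert 'ram': sets bits 0 2 -> bits=101110
After insert 'bat': sets bits 1 3 4 -> bits=111110
After insert 'emu': sets bits 1 3 -> bits=111110
After insert 'elk': sets bits 1 3 4 -> bits=111110
After insert 'gnu': sets bits 0 4 -> bits=111110
Not inserted: hen owl pig yak — query each against bits=111110:
query hen: checks bit0=1, bit2=1, bit5=0 (has a 0) -> no => not a false positive
query owl: checks bit5=0 (has a 0) -> no => not a false positive
query pig: checks bit1=1, bit2=1, bit4=1 (all 1) -> maybe => FALSE POSITIVE
query yak: checks bit1=1, bit3=1, bit4=1 (all 1) -> maybe => FALSE POSITIVE
False positives (alphabetical): pig yak

Answer: pig yak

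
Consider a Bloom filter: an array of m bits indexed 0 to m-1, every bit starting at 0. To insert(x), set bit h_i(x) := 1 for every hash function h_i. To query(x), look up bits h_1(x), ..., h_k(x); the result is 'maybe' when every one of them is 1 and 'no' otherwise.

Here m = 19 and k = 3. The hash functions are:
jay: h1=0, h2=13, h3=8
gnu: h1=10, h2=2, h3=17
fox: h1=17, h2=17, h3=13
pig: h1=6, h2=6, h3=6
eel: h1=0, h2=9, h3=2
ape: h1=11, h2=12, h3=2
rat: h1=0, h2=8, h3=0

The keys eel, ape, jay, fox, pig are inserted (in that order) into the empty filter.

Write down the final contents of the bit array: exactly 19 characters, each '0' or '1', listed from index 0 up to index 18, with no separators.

Answer: 1010001011011100010

Derivation:
Start: bits=0000000000000000000
After insert 'eel': sets bits 0 2 9 -> bits=1010000001000000000
After insert 'ape': sets bits 2 11 12 -> bits=1010000001011000000
After insert 'jay': sets bits 0 8 13 -> bits=1010000011011100000
After insert 'fox': sets bits 13 17 -> bits=1010000011011100010
After insert 'pig': sets bits 6 -> bits=1010001011011100010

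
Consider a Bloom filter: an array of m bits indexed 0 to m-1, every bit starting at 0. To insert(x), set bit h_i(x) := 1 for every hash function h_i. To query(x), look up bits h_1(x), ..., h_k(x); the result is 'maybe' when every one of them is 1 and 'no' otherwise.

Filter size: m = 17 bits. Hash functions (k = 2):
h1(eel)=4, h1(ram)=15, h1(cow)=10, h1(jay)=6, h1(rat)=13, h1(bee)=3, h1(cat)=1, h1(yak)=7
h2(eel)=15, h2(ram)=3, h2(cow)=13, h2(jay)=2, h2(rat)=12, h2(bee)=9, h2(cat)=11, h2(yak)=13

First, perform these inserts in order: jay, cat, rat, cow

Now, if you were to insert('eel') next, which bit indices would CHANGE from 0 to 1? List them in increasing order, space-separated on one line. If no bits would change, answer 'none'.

Start: bits=00000000000000000
After insert 'jay': sets bits 2 6 -> bits=00100010000000000
After insert 'cat': sets bits 1 11 -> bits=01100010000100000
After insert 'rat': sets bits 12 13 -> bits=01100010000111000
After insert 'cow': sets bits 10 13 -> bits=01100010001111000
insert 'eel' would touch bits 4 15; currently bit4=0, bit15=0
Bits that are 0 among those (would change 0->1): 4 15

Answer: 4 15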